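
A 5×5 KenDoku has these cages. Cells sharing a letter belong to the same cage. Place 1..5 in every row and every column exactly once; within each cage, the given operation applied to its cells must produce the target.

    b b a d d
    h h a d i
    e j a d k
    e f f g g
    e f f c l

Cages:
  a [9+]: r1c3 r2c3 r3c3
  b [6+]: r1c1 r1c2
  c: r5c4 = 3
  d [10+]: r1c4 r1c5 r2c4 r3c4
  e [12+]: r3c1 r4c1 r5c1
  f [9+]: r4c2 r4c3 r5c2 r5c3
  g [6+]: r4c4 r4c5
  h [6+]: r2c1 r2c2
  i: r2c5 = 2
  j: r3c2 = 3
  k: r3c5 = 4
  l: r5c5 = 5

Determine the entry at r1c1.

2

Cage i is a single given cell, which forces r2c5 = 2.
Cage j is given, leaving r3c2 = 3.
Cage k is a single given cell; hence r3c5 = 4.
Cage c is a single given cell, so r5c4 = 3.
L is a freebie, so r5c5 = 5.
The 4 cells of cage d must have sum 10, so r1c5 = 3.
4 is placed in row 3; hence r3c1 = 5.
The 3 cells of cage e must have sum 12; hence r4c1 = 3.
Cage g's pair has sum 6, so r4c4 = 5.
Column 5 now contains 5, which forces r4c5 = 1.
Row 5 already has 5, which forces r5c1 = 4.
Column 1 now contains 5; hence r2c1 = 1.
Cage h's pair has sum 6, leaving r2c2 = 5.
Cage a needs sum 9, leaving r2c3 = 3.
Row 2 now contains 1, so r2c4 = 4.
Column 1 already has 1, which forces r1c1 = 2.
5 is placed in column 2, so r1c2 = 4.
4 is placed in row 1; hence r1c3 = 5.
2 is placed in row 1, so r1c4 = 1.
1 is placed in column 4, so r3c4 = 2.
4 is placed in column 2, which forces r4c2 = 2.
Row 4 already has 2, leaving r4c3 = 4.
Column 2 now contains 2, leaving r5c2 = 1.
Row 5 now contains 1, which forces r5c3 = 2.
2 is placed in row 3, which forces r3c3 = 1.
Completed grid: 2 4 5 1 3 / 1 5 3 4 2 / 5 3 1 2 4 / 3 2 4 5 1 / 4 1 2 3 5.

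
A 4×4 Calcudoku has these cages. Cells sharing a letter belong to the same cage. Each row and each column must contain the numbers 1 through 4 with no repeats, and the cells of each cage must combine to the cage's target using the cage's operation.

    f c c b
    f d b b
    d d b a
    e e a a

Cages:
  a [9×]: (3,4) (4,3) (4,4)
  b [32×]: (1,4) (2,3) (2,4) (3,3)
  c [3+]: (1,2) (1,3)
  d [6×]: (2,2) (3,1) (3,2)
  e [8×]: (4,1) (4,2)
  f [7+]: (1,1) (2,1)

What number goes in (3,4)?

The 3 cells of cage a must have product 9, which forces (3,4) = 3.
The 3 cells of cage a must have product 9; hence (4,3) = 3.
The 3 cells of cage a must have product 9; hence (4,4) = 1.
Cage d needs product 6, which forces (2,2) = 3.
Cage f needs two cells with sum 7, leaving (1,1) = 3.
3 is placed in row 2, which forces (2,1) = 4.
4 is placed in row 2, leaving (2,3) = 1.
4 is placed in row 2; hence (2,4) = 2.
Column 3 already has 1, which forces (3,3) = 4.
Column 1 now contains 4, so (4,1) = 2.
Row 4 now contains 2, which forces (4,2) = 4.
Cage c's pair has sum 3, leaving (1,2) = 1.
Column 3 already has 1; hence (1,3) = 2.
Column 4 now contains 2, leaving (1,4) = 4.
2 is placed in column 1, which forces (3,1) = 1.
Cage d needs product 6, which forces (3,2) = 2.
The full grid is 3 1 2 4 / 4 3 1 2 / 1 2 4 3 / 2 4 3 1.

3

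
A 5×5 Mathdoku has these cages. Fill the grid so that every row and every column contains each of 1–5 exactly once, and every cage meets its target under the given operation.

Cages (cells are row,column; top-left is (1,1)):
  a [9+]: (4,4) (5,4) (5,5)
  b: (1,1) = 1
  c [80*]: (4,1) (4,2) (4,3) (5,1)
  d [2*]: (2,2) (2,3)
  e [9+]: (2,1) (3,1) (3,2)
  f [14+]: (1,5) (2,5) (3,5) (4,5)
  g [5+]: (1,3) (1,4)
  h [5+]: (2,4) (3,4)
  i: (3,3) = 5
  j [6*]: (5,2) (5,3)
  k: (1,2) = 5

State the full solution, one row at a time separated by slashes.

Cage b is a single given cell; hence (1,1) = 1.
Cage k is a single given cell, which forces (1,2) = 5.
Cage i is a single given cell, which forces (3,3) = 5.
Cage c needs product 80, so (4,1) = 5.
The 4 cells of cage f must have sum 14, leaving (2,5) = 5.
In row 1, 4 can only go at (1,5), so (1,5) = 4.
Row 3 needs a 1, and only (3,4) is open for it.
Cage h's pair has sum 5, leaving (2,4) = 4.
The 3 cells of cage a must have sum 9, so (5,4) = 5.
In row 2, 3 can only go at (2,1), so (2,1) = 3.
The only place for 3 in row 3 is (3,5).
Column 5 now contains 3, leaving (4,5) = 2.
Column 5 already has 2, so (5,5) = 1.
Row 4 already has 2; hence (4,4) = 3.
Cage c needs product 80; hence (5,1) = 4.
The two cells of cage g must have sum 5, which forces (1,3) = 3.
Column 4 already has 3, which forces (1,4) = 2.
Column 1 already has 4, so (3,1) = 2.
The 3 cells of cage e must have sum 9; hence (3,2) = 4.
Column 2 now contains 4, leaving (4,2) = 1.
1 is placed in row 4, which forces (4,3) = 4.
3 is placed in column 3, leaving (5,3) = 2.
1 is placed in column 2, leaving (2,2) = 2.
Column 3 now contains 2, so (2,3) = 1.
Row 5 now contains 2, which forces (5,2) = 3.

1 5 3 2 4 / 3 2 1 4 5 / 2 4 5 1 3 / 5 1 4 3 2 / 4 3 2 5 1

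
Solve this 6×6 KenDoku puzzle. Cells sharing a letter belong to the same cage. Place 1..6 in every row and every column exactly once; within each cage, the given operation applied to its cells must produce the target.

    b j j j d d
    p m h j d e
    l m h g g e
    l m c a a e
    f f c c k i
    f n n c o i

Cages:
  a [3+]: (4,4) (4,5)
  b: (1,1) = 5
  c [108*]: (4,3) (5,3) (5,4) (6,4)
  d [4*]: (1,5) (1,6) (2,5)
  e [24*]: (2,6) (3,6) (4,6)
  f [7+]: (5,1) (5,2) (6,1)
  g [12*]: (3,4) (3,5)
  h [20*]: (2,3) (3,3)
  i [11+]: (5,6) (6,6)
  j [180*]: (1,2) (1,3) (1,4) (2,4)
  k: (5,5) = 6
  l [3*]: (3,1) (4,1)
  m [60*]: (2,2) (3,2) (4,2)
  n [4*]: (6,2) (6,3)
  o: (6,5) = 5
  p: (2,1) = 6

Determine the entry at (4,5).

2

Cage b is a single given cell, leaving (1,1) = 5.
Cage p is a single given cell, so (2,1) = 6.
K is a freebie, so (5,5) = 6.
6 is placed in row 5, so (5,6) = 5.
O is a freebie; hence (6,5) = 5.
Column 6 already has 5; hence (6,6) = 6.
The 4 cells of cage j must have product 180, leaving (2,4) = 5.
Cage c needs product 108; hence (4,3) = 6.
Cage c has product 108, leaving (5,3) = 3.
The 4 cells of cage c must have product 108, leaving (5,4) = 2.
The 4 cells of cage c must have product 108, which forces (6,4) = 3.
Cage j needs product 180, so (1,2) = 3.
3 is placed in column 3, so (1,3) = 2.
3 is placed in column 4, so (1,4) = 6.
Row 1 now contains 2, so (1,6) = 1.
Row 2 already has 5; hence (2,3) = 4.
The two cells of cage h must have product 20; hence (3,3) = 5.
Column 4 already has 6, so (3,4) = 4.
Column 4 now contains 2, leaving (4,4) = 1.
Cage a needs two cells with sum 3, so (4,5) = 2.
Cage f needs sum 7; hence (6,1) = 2.
Column 3 now contains 4, so (6,3) = 1.
1 is placed in row 1, leaving (1,5) = 4.
4 is placed in row 2, so (2,2) = 2.
Column 5 already has 2, so (2,5) = 1.
2 is placed in row 2, leaving (2,6) = 3.
Cage l needs two cells with product 3, which forces (3,1) = 1.
Row 3 now contains 4, which forces (3,2) = 6.
Column 5 already has 2, which forces (3,5) = 3.
3 is placed in column 6, so (3,6) = 2.
Row 4 now contains 1, which forces (4,1) = 3.
Cage m needs product 60; hence (4,2) = 5.
The 3 cells of cage e must have product 24, which forces (4,6) = 4.
1 is placed in column 1; hence (5,1) = 4.
Row 5 already has 4, so (5,2) = 1.
Row 6 already has 1; hence (6,2) = 4.
Completed grid: 5 3 2 6 4 1 / 6 2 4 5 1 3 / 1 6 5 4 3 2 / 3 5 6 1 2 4 / 4 1 3 2 6 5 / 2 4 1 3 5 6.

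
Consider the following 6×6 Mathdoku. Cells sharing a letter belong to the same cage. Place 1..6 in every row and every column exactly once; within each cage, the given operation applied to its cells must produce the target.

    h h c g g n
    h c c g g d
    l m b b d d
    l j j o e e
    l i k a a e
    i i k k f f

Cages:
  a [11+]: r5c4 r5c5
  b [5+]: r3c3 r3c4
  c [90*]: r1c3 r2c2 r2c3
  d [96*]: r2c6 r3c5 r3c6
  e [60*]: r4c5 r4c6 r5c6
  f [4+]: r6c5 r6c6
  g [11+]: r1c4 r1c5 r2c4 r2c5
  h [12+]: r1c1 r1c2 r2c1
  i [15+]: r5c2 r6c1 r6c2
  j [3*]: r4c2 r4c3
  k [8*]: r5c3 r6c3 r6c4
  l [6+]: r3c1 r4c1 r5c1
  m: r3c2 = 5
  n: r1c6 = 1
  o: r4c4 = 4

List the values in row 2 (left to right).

N is a freebie; hence r1c6 = 1.
Cage d needs product 96; hence r2c6 = 4.
Cage m is a single given cell, leaving r3c2 = 5.
The 3 cells of cage d must have product 96, which forces r3c5 = 4.
The 3 cells of cage d must have product 96, leaving r3c6 = 6.
O is a freebie, leaving r4c4 = 4.
Column 6 now contains 1; hence r6c6 = 3.
Cage e needs product 60, leaving r4c5 = 6.
6 is placed in column 5, which forces r5c5 = 5.
Row 5 now contains 5, leaving r5c6 = 2.
The 3 cells of cage i must have sum 15, leaving r6c1 = 5.
3 is placed in row 6; hence r6c5 = 1.
The 4 cells of cage g must have sum 11; hence r1c4 = 5.
Cage g has sum 11; hence r2c4 = 1.
2 is placed in column 6, which forces r4c6 = 5.
Cage k has product 8, which forces r5c3 = 1.
Row 5 now contains 5; hence r5c4 = 6.
Cage k has product 8; hence r6c3 = 4.
Row 6 now contains 1, so r6c4 = 2.
Cage c needs product 90, leaving r2c3 = 5.
Cage b needs two cells with sum 5, so r3c3 = 2.
2 is placed in column 4, leaving r3c4 = 3.
Cage j needs two cells with product 3, leaving r4c2 = 1.
1 is placed in column 3, so r4c3 = 3.
Row 5 already has 1, leaving r5c1 = 3.
Row 5 already has 6, so r5c2 = 4.
Row 6 already has 4, leaving r6c2 = 6.
The 3 cells of cage h must have sum 12, which forces r1c1 = 4.
Cage h has sum 12, which forces r1c2 = 2.
Column 3 already has 3, so r1c3 = 6.
Row 1 now contains 2; hence r1c5 = 3.
Cage h has sum 12, so r2c1 = 6.
6 is placed in column 2, which forces r2c2 = 3.
Column 5 already has 3, so r2c5 = 2.
Row 3 now contains 2, so r3c1 = 1.
Row 4 already has 1, so r4c1 = 2.
The full grid is 4 2 6 5 3 1 / 6 3 5 1 2 4 / 1 5 2 3 4 6 / 2 1 3 4 6 5 / 3 4 1 6 5 2 / 5 6 4 2 1 3.

6 3 5 1 2 4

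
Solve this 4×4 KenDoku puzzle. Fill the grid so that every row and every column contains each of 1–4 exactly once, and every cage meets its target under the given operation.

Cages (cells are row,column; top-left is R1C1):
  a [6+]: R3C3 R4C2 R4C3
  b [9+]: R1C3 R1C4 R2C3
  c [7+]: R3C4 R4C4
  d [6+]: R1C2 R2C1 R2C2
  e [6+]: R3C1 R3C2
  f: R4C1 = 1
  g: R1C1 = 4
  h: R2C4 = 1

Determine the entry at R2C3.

4

Cage g is given, which forces R1C1 = 4.
Cage h is given, leaving R2C4 = 1.
4 is placed in column 1; hence R3C1 = 2.
2 is placed in row 3, which forces R3C2 = 4.
Row 3 now contains 4, which forces R3C4 = 3.
Cage f is a single given cell, so R4C1 = 1.
3 is placed in column 4; hence R4C4 = 4.
Cage d needs sum 6, which forces R1C2 = 1.
Cage b has sum 9; hence R1C3 = 3.
3 is placed in column 4, which forces R1C4 = 2.
2 is placed in column 1, so R2C1 = 3.
Cage d has sum 6; hence R2C2 = 2.
Cage b needs sum 9, leaving R2C3 = 4.
3 is placed in row 3, which forces R3C3 = 1.
2 is placed in column 2; hence R4C2 = 3.
Column 3 now contains 3, leaving R4C3 = 2.
Filled in: 4 1 3 2 / 3 2 4 1 / 2 4 1 3 / 1 3 2 4.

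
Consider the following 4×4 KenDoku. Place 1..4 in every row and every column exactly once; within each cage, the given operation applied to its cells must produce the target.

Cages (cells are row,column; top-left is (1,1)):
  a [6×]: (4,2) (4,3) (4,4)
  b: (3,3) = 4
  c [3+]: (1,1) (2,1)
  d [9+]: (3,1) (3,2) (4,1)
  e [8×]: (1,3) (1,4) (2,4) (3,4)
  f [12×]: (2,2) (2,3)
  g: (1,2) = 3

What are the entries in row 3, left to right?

Cage g is given, which forces (1,2) = 3.
Cage e needs product 8, so (1,3) = 1.
Column 2 now contains 3, so (2,2) = 4.
Row 2 now contains 4, so (2,3) = 3.
Column 2 now contains 4, which forces (3,2) = 2.
B is a freebie, which forces (3,3) = 4.
4 is placed in row 3, which forces (3,4) = 1.
2 is placed in column 2; hence (4,2) = 1.
Column 3 now contains 3; hence (4,3) = 2.
2 is placed in row 4, leaving (4,4) = 3.
Row 1 now contains 1, so (1,1) = 2.
The 4 cells of cage e must have product 8, leaving (1,4) = 4.
The two cells of cage c must have sum 3, so (2,1) = 1.
Column 4 now contains 1, so (2,4) = 2.
Row 3 now contains 1, leaving (3,1) = 3.
Row 4 now contains 3, which forces (4,1) = 4.
Filled in: 2 3 1 4 / 1 4 3 2 / 3 2 4 1 / 4 1 2 3.

3 2 4 1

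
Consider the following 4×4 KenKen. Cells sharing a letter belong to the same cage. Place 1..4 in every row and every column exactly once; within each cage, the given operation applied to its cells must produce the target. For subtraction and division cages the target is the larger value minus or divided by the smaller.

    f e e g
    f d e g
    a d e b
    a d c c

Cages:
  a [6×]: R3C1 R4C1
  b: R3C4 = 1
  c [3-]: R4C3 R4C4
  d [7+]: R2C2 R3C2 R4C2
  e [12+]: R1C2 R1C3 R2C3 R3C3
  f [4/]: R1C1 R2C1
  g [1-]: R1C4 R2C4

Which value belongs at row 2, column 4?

3

Cage b is a single given cell, so R3C4 = 1.
Column 4 now contains 1; hence R4C4 = 4.
Row 4 now contains 4, leaving R4C3 = 1.
The 4 cells of cage e must have sum 12; hence R1C2 = 3.
Row 1 now contains 3, which forces R1C4 = 2.
Cage d needs sum 7, leaving R2C2 = 1.
Column 4 now contains 2; hence R2C4 = 3.
The 3 cells of cage d must have sum 7, which forces R3C2 = 4.
1 is placed in row 4, so R4C2 = 2.
Cage f's pair has quotient 4; hence R1C1 = 1.
Row 1 already has 2, leaving R1C3 = 4.
Row 2 now contains 1, which forces R2C1 = 4.
Cage e needs sum 12, which forces R2C3 = 2.
Cage a needs two cells with product 6; hence R3C1 = 2.
The 4 cells of cage e must have sum 12, leaving R3C3 = 3.
Row 4 now contains 2, leaving R4C1 = 3.
Completed grid: 1 3 4 2 / 4 1 2 3 / 2 4 3 1 / 3 2 1 4.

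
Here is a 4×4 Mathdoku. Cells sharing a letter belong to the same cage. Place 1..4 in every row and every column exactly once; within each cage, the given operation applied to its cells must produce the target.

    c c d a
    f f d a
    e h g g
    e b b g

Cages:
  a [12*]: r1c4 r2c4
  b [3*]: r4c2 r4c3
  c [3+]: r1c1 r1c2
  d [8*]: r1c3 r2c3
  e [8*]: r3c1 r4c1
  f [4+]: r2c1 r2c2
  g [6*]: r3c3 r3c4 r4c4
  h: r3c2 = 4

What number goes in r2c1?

H is a freebie, which forces r3c2 = 4.
Row 3 already has 4, so r3c1 = 2.
Cage e's pair has product 8; hence r4c1 = 4.
Column 1 already has 2; hence r1c1 = 1.
Cage c's pair has sum 3, so r1c2 = 2.
2 is placed in row 1, leaving r1c3 = 4.
Row 1 already has 4, so r1c4 = 3.
Column 1 now contains 1; hence r2c1 = 3.
Row 2 now contains 3, which forces r2c2 = 1.
Column 3 now contains 4; hence r2c3 = 2.
Column 4 already has 3, which forces r2c4 = 4.
Column 4 already has 3, leaving r3c4 = 1.
Column 2 now contains 1; hence r4c2 = 3.
Row 4 now contains 3; hence r4c3 = 1.
Cage g needs product 6, so r4c4 = 2.
Row 3 already has 1, leaving r3c3 = 3.
Completed grid: 1 2 4 3 / 3 1 2 4 / 2 4 3 1 / 4 3 1 2.

3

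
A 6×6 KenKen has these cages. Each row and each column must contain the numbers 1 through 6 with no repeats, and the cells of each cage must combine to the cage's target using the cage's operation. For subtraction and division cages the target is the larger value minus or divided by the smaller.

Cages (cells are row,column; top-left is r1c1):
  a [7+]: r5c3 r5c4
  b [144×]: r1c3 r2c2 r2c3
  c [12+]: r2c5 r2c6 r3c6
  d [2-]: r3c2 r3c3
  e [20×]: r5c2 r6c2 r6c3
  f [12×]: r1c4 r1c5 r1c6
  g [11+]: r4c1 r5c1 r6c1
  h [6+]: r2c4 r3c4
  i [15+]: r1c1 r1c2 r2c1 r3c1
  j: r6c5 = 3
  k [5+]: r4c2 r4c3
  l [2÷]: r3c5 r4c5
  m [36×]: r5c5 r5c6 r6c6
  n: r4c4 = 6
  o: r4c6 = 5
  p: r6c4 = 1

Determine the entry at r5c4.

5

Cage b needs product 144, leaving r1c3 = 6.
The 3 cells of cage b must have product 144, which forces r2c2 = 6.
Cage b has product 144, so r2c3 = 4.
N is a freebie, leaving r4c4 = 6.
Cage o is a single given cell, so r4c6 = 5.
P is a freebie, leaving r6c4 = 1.
J is a freebie, which forces r6c5 = 3.
The two cells of cage h must have sum 6, which forces r2c4 = 2.
Cage c needs sum 12, so r2c5 = 5.
Cage h's pair has sum 6, leaving r3c4 = 4.
4 is placed in row 3; hence r3c6 = 6.
Column 4 now contains 4, so r5c4 = 5.
Column 6 already has 6; hence r6c6 = 2.
Column 4 now contains 4, so r1c4 = 3.
Cage c needs sum 12, which forces r2c6 = 1.
The 4 cells of cage i must have sum 15, which forces r3c1 = 5.
Cage e needs product 20, which forces r5c2 = 1.
Cage a needs two cells with sum 7, leaving r5c3 = 2.
The 3 cells of cage m must have product 36, so r5c5 = 6.
Cage m has product 36; hence r5c6 = 3.
Cage e has product 20, which forces r6c2 = 4.
Row 6 already has 2, leaving r6c3 = 5.
Cage i has sum 15, which forces r1c1 = 2.
3 is placed in row 1, so r1c2 = 5.
Cage f needs product 12, so r1c5 = 1.
Column 6 already has 1, leaving r1c6 = 4.
Row 2 already has 1; hence r2c1 = 3.
Column 2 now contains 1, which forces r3c2 = 3.
Cage d needs two cells with difference 2, so r3c3 = 1.
Column 5 now contains 1, leaving r3c5 = 2.
Cage g has sum 11, which forces r4c1 = 1.
The two cells of cage k must have sum 5, leaving r4c2 = 2.
Cage k's pair has sum 5, so r4c3 = 3.
2 is placed in column 5, so r4c5 = 4.
3 is placed in row 5, which forces r5c1 = 4.
4 is placed in row 6, so r6c1 = 6.
Completed grid: 2 5 6 3 1 4 / 3 6 4 2 5 1 / 5 3 1 4 2 6 / 1 2 3 6 4 5 / 4 1 2 5 6 3 / 6 4 5 1 3 2.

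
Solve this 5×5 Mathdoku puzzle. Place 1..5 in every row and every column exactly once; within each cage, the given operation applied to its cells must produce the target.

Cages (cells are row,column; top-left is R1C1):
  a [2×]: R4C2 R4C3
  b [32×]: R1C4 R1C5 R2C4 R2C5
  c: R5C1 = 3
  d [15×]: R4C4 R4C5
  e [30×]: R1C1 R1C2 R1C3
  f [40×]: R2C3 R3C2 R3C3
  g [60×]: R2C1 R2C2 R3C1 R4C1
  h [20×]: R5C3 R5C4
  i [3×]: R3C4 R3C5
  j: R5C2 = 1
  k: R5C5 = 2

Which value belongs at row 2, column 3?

5

Cage c is given, which forces R5C1 = 3.
Cage j is a single given cell; hence R5C2 = 1.
Cage k is given, so R5C5 = 2.
The 4 cells of cage g must have product 60; hence R2C2 = 3.
Column 2 already has 1, leaving R4C2 = 2.
Cage a needs two cells with product 2, which forces R4C3 = 1.
Cage e needs product 30; hence R1C1 = 2.
2 is placed in column 2; hence R1C2 = 5.
The 3 cells of cage e must have product 30, so R1C3 = 3.
Row 1 now contains 2, so R1C4 = 4.
4 is placed in row 1, so R1C5 = 1.
Column 4 now contains 4, which forces R2C4 = 2.
Column 5 now contains 1, so R2C5 = 4.
Column 2 now contains 5; hence R3C2 = 4.
Column 5 now contains 1; hence R3C5 = 3.
Column 5 already has 3, which forces R4C5 = 5.
Column 4 now contains 4, so R5C4 = 5.
4 is placed in row 2, leaving R2C3 = 5.
Cage f needs product 40, leaving R3C3 = 2.
3 is placed in row 3, which forces R3C4 = 1.
Row 4 now contains 5, which forces R4C1 = 4.
Row 4 now contains 5, leaving R4C4 = 3.
Row 5 already has 5, which forces R5C3 = 4.
5 is placed in row 2, leaving R2C1 = 1.
Row 3 already has 1, so R3C1 = 5.
The full grid is 2 5 3 4 1 / 1 3 5 2 4 / 5 4 2 1 3 / 4 2 1 3 5 / 3 1 4 5 2.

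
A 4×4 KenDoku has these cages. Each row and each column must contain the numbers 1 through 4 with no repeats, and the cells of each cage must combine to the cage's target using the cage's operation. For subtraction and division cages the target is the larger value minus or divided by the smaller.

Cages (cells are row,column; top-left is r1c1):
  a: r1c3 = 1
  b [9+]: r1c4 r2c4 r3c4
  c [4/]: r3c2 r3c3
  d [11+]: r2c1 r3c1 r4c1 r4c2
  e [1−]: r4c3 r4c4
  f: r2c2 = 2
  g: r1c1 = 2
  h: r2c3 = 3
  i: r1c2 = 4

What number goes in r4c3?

G is a freebie, so r1c1 = 2.
Cage i is a single given cell; hence r1c2 = 4.
Cage a is given, so r1c3 = 1.
Row 1 now contains 4, leaving r1c4 = 3.
Cage f is a single given cell; hence r2c2 = 2.
Cage h is given, leaving r2c3 = 3.
Row 2 already has 2, so r2c4 = 4.
Column 2 now contains 4, leaving r3c2 = 1.
Column 3 already has 1; hence r3c3 = 4.
Column 4 now contains 4, leaving r3c4 = 2.
Column 2 now contains 2, so r4c2 = 3.
Column 3 now contains 4, leaving r4c3 = 2.
2 is placed in column 4, leaving r4c4 = 1.
4 is placed in row 2, so r2c1 = 1.
4 is placed in row 3, which forces r3c1 = 3.
Row 4 already has 1, leaving r4c1 = 4.
Filled in: 2 4 1 3 / 1 2 3 4 / 3 1 4 2 / 4 3 2 1.

2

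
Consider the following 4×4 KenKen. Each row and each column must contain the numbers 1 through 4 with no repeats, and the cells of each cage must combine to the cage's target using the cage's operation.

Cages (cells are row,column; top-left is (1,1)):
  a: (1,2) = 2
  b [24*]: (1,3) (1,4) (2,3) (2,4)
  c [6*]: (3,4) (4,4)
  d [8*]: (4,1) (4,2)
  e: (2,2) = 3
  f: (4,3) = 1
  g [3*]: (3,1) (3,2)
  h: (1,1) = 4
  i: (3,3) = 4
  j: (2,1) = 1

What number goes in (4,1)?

2

H is a freebie, so (1,1) = 4.
Cage a is a single given cell, which forces (1,2) = 2.
Cage j is a single given cell, which forces (2,1) = 1.
E is a freebie, leaving (2,2) = 3.
Column 1 already has 1; hence (3,1) = 3.
Column 2 already has 3; hence (3,2) = 1.
Cage i is given, which forces (3,3) = 4.
3 is placed in row 3, so (3,4) = 2.
Column 1 already has 4, leaving (4,1) = 2.
Column 2 already has 2, leaving (4,2) = 4.
F is a freebie; hence (4,3) = 1.
Column 4 now contains 2, which forces (4,4) = 3.
Column 3 already has 1, which forces (1,3) = 3.
Column 4 now contains 3, so (1,4) = 1.
4 is placed in column 3; hence (2,3) = 2.
Column 4 now contains 2, so (2,4) = 4.
Filled in: 4 2 3 1 / 1 3 2 4 / 3 1 4 2 / 2 4 1 3.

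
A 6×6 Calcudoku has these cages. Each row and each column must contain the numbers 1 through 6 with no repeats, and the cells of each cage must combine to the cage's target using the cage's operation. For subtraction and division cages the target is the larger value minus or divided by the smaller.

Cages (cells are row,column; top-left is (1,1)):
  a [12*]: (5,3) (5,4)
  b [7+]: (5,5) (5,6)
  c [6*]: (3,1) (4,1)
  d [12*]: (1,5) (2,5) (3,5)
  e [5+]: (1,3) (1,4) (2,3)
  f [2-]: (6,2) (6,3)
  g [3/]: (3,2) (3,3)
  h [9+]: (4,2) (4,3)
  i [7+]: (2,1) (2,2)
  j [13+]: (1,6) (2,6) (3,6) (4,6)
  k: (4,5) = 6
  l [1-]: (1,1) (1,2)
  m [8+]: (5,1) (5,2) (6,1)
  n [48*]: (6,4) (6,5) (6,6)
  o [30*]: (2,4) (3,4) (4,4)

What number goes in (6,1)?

1

Cage k is a single given cell, which forces (4,5) = 6.
Column 5 needs a 5, and only (5,5) is open for it.
Cage b's pair has sum 7, which forces (5,6) = 2.
In row 5, 6 can only go at (5,1), so (5,1) = 6.
Cage m has sum 8, leaving (5,2) = 1.
Cage m has sum 8, which forces (6,1) = 1.
Row 1 needs a 6, and only (1,2) is open for it.
The two cells of cage l must have difference 1, leaving (1,1) = 5.
The only place for 2 in row 1 is (1,4).
The 3 cells of cage e must have sum 5, leaving (1,3) = 1.
Cage e needs sum 5; hence (2,3) = 2.
Column 3 now contains 1; hence (3,3) = 6.
Cage n needs product 48, so (6,5) = 2.
The 3 cells of cage o must have product 30, which forces (2,4) = 6.
Cage g's pair has quotient 3, which forces (3,2) = 2.
Column 4 already has 6, so (6,4) = 4.
Row 6 now contains 4; hence (6,6) = 6.
Row 3 now contains 2, leaving (3,1) = 3.
The two cells of cage c must have product 6, which forces (4,1) = 2.
Cage a needs two cells with product 12, so (5,3) = 4.
Column 4 now contains 4, leaving (5,4) = 3.
Column 1 already has 3, which forces (2,1) = 4.
Cage i's pair has sum 7, so (2,2) = 3.
3 is placed in row 2; hence (2,5) = 1.
Row 2 now contains 1, which forces (2,6) = 5.
Column 5 already has 1, so (3,5) = 4.
Row 3 now contains 4, which forces (3,6) = 1.
Cage h needs two cells with sum 9; hence (4,2) = 4.
Column 3 now contains 4; hence (4,3) = 5.
Row 4 now contains 5, so (4,4) = 1.
Row 4 already has 4; hence (4,6) = 3.
Column 2 now contains 3; hence (6,2) = 5.
5 is placed in column 3, so (6,3) = 3.
Column 5 now contains 4, leaving (1,5) = 3.
3 is placed in column 6, which forces (1,6) = 4.
1 is placed in row 3; hence (3,4) = 5.
The full grid is 5 6 1 2 3 4 / 4 3 2 6 1 5 / 3 2 6 5 4 1 / 2 4 5 1 6 3 / 6 1 4 3 5 2 / 1 5 3 4 2 6.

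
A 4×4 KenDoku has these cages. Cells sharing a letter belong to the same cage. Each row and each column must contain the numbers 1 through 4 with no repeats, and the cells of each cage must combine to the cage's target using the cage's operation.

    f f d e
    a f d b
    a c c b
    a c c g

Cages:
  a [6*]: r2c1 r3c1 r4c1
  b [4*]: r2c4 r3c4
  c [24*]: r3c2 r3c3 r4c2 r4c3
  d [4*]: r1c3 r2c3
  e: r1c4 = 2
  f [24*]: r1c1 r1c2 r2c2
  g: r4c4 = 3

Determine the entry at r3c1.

2

Cage e is given; hence r1c4 = 2.
Cage g is given, which forces r4c4 = 3.
Cage f needs product 24, which forces r2c2 = 2.
The only place for 1 in row 1 is r1c3.
Column 3 already has 1, so r2c3 = 4.
Row 2 now contains 4, so r2c4 = 1.
Column 4 already has 1, which forces r3c4 = 4.
Column 3 already has 4, which forces r4c3 = 2.
1 is placed in row 2, so r2c1 = 3.
The 3 cells of cage a must have product 6, which forces r3c1 = 2.
Cage c needs product 24, which forces r3c2 = 1.
Column 3 now contains 2, which forces r3c3 = 3.
2 is placed in row 4; hence r4c1 = 1.
Cage c needs product 24, leaving r4c2 = 4.
Column 1 already has 3, so r1c1 = 4.
4 is placed in column 2, leaving r1c2 = 3.
Filled in: 4 3 1 2 / 3 2 4 1 / 2 1 3 4 / 1 4 2 3.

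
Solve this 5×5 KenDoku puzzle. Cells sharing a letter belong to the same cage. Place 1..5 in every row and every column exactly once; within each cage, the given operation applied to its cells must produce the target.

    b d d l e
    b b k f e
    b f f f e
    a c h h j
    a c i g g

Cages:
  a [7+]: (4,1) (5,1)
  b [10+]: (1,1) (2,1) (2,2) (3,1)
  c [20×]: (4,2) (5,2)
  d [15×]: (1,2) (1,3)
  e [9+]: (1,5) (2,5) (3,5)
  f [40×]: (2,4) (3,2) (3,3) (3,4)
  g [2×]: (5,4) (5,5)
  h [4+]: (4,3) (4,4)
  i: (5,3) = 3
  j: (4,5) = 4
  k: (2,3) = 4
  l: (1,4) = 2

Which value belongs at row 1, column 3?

5

Cage l is a single given cell, which forces (1,4) = 2.
Cage k is given, which forces (2,3) = 4.
Cage j is given; hence (4,5) = 4.
Cage i is a single given cell, so (5,3) = 3.
2 is placed in column 4, leaving (5,4) = 1.
Row 5 already has 1; hence (5,5) = 2.
The two cells of cage d must have product 15, leaving (1,2) = 3.
3 is placed in column 3, which forces (1,3) = 5.
Row 1 now contains 5; hence (1,5) = 1.
Column 4 already has 1, so (2,4) = 5.
Row 2 already has 5, so (2,5) = 3.
Cage f needs product 40, so (3,4) = 4.
Column 5 now contains 3, which forces (3,5) = 5.
4 is placed in row 4, which forces (4,2) = 5.
3 is placed in column 3, so (4,3) = 1.
Column 4 already has 1, so (4,4) = 3.
Cage c needs two cells with product 20, so (5,2) = 4.
Row 1 now contains 1, which forces (1,1) = 4.
Cage b has sum 10, which forces (3,1) = 3.
Cage f has product 40, which forces (3,2) = 1.
Column 3 now contains 1, leaving (3,3) = 2.
3 is placed in row 4, which forces (4,1) = 2.
Row 5 now contains 4, so (5,1) = 5.
Column 1 now contains 2, so (2,1) = 1.
1 is placed in column 2; hence (2,2) = 2.
Filled in: 4 3 5 2 1 / 1 2 4 5 3 / 3 1 2 4 5 / 2 5 1 3 4 / 5 4 3 1 2.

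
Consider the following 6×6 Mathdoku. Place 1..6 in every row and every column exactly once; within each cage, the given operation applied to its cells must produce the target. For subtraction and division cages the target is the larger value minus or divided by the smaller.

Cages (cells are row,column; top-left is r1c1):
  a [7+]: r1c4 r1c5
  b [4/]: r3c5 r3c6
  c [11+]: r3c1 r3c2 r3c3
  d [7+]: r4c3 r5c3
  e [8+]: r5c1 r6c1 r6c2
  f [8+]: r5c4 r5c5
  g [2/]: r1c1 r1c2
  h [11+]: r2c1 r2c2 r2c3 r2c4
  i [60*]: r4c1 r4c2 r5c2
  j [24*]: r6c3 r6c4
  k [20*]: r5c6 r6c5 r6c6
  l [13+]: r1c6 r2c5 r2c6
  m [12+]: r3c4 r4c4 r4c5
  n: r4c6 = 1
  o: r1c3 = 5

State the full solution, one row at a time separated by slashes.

2 4 5 1 6 3 / 1 5 3 2 4 6 / 6 3 2 5 1 4 / 5 2 6 4 3 1 / 4 6 1 3 5 2 / 3 1 4 6 2 5

Cage o is a single given cell; hence r1c3 = 5.
N is a freebie; hence r4c6 = 1.
Cage b's pair has quotient 4; hence r3c5 = 1.
Column 6 now contains 1, so r3c6 = 4.
Column 5 now contains 1, so r6c5 = 2.
Column 6 now contains 4, leaving r6c6 = 5.
Column 6 already has 5, which forces r5c6 = 2.
Cage l needs sum 13, leaving r2c5 = 4.
Row 2 needs a 6, and only r2c6 is open for it.
Column 6 already has 6, which forces r1c6 = 3.
Cage a needs two cells with sum 7, which forces r1c4 = 1.
Row 1 now contains 3, which forces r1c5 = 6.
In row 3, 5 can only go at r3c4, so r3c4 = 5.
Column 4 already has 5, leaving r5c4 = 3.
Cage f's pair has sum 8, leaving r5c5 = 5.
3 is placed in column 4, which forces r2c4 = 2.
Cage m has sum 12; hence r4c4 = 4.
5 is placed in column 5, so r4c5 = 3.
4 is placed in column 4, which forces r6c4 = 6.
Row 4 already has 3; hence r4c3 = 6.
Cage i needs product 60, which forces r5c2 = 6.
Cage d's pair has sum 7, which forces r5c3 = 1.
Row 6 already has 6, leaving r6c3 = 4.
Column 3 now contains 1, so r2c3 = 3.
The 3 cells of cage c must have sum 11, leaving r3c1 = 6.
Column 3 now contains 3; hence r3c3 = 2.
Row 5 already has 1, leaving r5c1 = 4.
4 is placed in column 1; hence r1c1 = 2.
The two cells of cage g must have quotient 2; hence r1c2 = 4.
Row 3 already has 2, which forces r3c2 = 3.
Column 1 now contains 2, which forces r4c1 = 5.
Row 4 now contains 5, so r4c2 = 2.
Column 2 now contains 3, so r6c2 = 1.
Column 1 already has 5, so r2c1 = 1.
Column 2 already has 1, which forces r2c2 = 5.
1 is placed in row 6, leaving r6c1 = 3.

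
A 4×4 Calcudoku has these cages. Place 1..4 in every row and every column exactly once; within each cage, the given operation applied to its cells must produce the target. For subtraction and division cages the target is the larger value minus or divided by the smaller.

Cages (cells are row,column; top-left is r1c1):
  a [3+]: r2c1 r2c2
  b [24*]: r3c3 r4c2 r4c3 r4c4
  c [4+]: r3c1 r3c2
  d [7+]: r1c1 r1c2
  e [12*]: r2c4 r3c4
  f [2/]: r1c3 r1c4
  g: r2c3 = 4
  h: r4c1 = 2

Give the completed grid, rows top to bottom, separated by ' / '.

4 3 1 2 / 1 2 4 3 / 3 1 2 4 / 2 4 3 1

Cage g is given, leaving r2c3 = 4.
Row 2 already has 4, leaving r2c4 = 3.
3 is placed in column 4; hence r3c4 = 4.
H is a freebie, leaving r4c1 = 2.
Row 4 already has 2, leaving r4c4 = 1.
The two cells of cage f must have quotient 2, which forces r1c3 = 1.
1 is placed in column 4, which forces r1c4 = 2.
2 is placed in column 1, which forces r2c1 = 1.
Cage a needs two cells with sum 3, leaving r2c2 = 2.
Column 1 already has 1, so r3c1 = 3.
3 is placed in row 3, so r3c2 = 1.
Cage b needs product 24, which forces r3c3 = 2.
Cage b has product 24, which forces r4c2 = 4.
Row 4 now contains 1, so r4c3 = 3.
3 is placed in column 1; hence r1c1 = 4.
Column 2 already has 4, leaving r1c2 = 3.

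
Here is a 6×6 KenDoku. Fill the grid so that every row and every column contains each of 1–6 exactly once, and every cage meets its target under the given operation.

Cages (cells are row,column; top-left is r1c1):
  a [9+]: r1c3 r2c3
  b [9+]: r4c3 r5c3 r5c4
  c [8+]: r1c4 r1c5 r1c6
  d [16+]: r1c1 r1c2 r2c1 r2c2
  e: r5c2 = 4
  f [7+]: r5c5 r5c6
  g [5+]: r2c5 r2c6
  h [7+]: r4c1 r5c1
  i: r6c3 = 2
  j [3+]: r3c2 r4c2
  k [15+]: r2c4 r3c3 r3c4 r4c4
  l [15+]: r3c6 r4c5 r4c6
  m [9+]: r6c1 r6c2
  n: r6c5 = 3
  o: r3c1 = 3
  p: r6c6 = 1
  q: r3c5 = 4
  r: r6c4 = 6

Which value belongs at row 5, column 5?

1

Cage o is a single given cell; hence r3c1 = 3.
Q is a freebie; hence r3c5 = 4.
Cage e is a single given cell, so r5c2 = 4.
Cage i is a single given cell, which forces r6c3 = 2.
Cage r is given, which forces r6c4 = 6.
Cage n is given, leaving r6c5 = 3.
P is a freebie; hence r6c6 = 1.
Cage m needs two cells with sum 9; hence r6c1 = 4.
3 is placed in row 6; hence r6c2 = 5.
In column 5, 6 can only go at r4c5, so r4c5 = 6.
In row 1, 4 can only go at r1c3, so r1c3 = 4.
The two cells of cage a must have sum 9, so r2c3 = 5.
Column 3 already has 5, leaving r3c3 = 6.
6 is placed in row 3, which forces r3c6 = 5.
5 is placed in column 6, leaving r1c6 = 2.
Cage l needs sum 15; hence r4c6 = 4.
The 3 cells of cage b must have sum 9, so r5c4 = 5.
Row 5 already has 5, leaving r5c5 = 1.
Column 6 already has 2, leaving r5c6 = 6.
Column 4 now contains 5, which forces r1c4 = 1.
Column 5 already has 1, which forces r1c5 = 5.
The 4 cells of cage k must have sum 15; hence r2c4 = 4.
Column 5 already has 1, so r2c5 = 2.
Column 6 now contains 4, leaving r2c6 = 3.
Cage k needs sum 15; hence r3c4 = 2.
Cage h's pair has sum 7, leaving r4c1 = 5.
Cage b has sum 9, so r4c3 = 1.
Column 4 now contains 5, which forces r4c4 = 3.
6 is placed in row 5; hence r5c1 = 2.
1 is placed in row 5, leaving r5c3 = 3.
5 is placed in row 1, which forces r1c1 = 6.
Cage d needs sum 16; hence r1c2 = 3.
The 4 cells of cage d must have sum 16, so r2c1 = 1.
3 is placed in row 2; hence r2c2 = 6.
Row 3 now contains 2; hence r3c2 = 1.
Row 4 already has 1; hence r4c2 = 2.
Filled in: 6 3 4 1 5 2 / 1 6 5 4 2 3 / 3 1 6 2 4 5 / 5 2 1 3 6 4 / 2 4 3 5 1 6 / 4 5 2 6 3 1.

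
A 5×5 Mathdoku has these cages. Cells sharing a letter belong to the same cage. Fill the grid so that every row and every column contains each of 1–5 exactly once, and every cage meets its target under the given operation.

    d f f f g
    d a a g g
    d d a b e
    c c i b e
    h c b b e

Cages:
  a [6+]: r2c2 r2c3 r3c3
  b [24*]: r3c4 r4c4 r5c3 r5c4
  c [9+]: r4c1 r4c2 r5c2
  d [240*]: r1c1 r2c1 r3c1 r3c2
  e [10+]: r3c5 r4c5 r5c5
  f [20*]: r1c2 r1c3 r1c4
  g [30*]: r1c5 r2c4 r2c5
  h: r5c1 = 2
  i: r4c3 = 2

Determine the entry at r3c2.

4

Cage d needs product 240, leaving r3c2 = 4.
Cage i is given, leaving r4c3 = 2.
H is a freebie, which forces r5c1 = 2.
Cage b needs product 24, leaving r3c4 = 2.
Row 1 needs a 2, and only r1c5 is open for it.
Row 1 needs a 3, and only r1c1 is open for it.
Cage d needs product 240, which forces r2c1 = 4.
Column 1 already has 3, so r3c1 = 5.
5 is placed in row 3, leaving r3c5 = 1.
Column 1 now contains 5, leaving r4c1 = 1.
The 3 cells of cage a must have sum 6, which forces r2c2 = 2.
The 3 cells of cage a must have sum 6; hence r2c3 = 1.
Row 3 now contains 1; hence r3c3 = 3.
Column 3 already has 3, which forces r5c3 = 4.
4 is placed in row 5, leaving r5c5 = 5.
Cage f has product 20; hence r1c2 = 1.
Column 3 already has 4; hence r1c3 = 5.
The 3 cells of cage f must have product 20, which forces r1c4 = 4.
Cage g has product 30, leaving r2c4 = 5.
5 is placed in column 5, which forces r2c5 = 3.
Cage c needs sum 9, so r4c2 = 5.
Cage b has product 24, which forces r4c4 = 3.
5 is placed in column 5, so r4c5 = 4.
5 is placed in row 5, leaving r5c2 = 3.
Cage b has product 24, so r5c4 = 1.
The full grid is 3 1 5 4 2 / 4 2 1 5 3 / 5 4 3 2 1 / 1 5 2 3 4 / 2 3 4 1 5.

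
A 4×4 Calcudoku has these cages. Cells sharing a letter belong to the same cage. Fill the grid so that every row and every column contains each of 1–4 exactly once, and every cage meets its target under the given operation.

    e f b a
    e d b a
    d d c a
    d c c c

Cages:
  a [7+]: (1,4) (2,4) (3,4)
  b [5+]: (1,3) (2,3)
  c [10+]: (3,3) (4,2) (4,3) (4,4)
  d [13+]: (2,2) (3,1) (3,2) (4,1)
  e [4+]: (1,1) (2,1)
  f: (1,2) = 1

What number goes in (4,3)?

1

Cage f is a single given cell; hence (1,2) = 1.
1 is placed in row 1; hence (1,1) = 3.
The two cells of cage e must have sum 4, which forces (2,1) = 1.
Cage b needs two cells with sum 5, which forces (1,3) = 2.
Row 1 now contains 2; hence (1,4) = 4.
Cage b needs two cells with sum 5, so (2,3) = 3.
4 is placed in column 4, leaving (2,4) = 2.
The 3 cells of cage a must have sum 7; hence (3,4) = 1.
Column 4 now contains 1, so (4,4) = 3.
Row 2 now contains 3, leaving (2,2) = 4.
The 4 cells of cage d must have sum 13; hence (3,2) = 3.
Row 3 now contains 1, which forces (3,3) = 4.
The 4 cells of cage c must have sum 10, leaving (4,2) = 2.
Cage c has sum 10, which forces (4,3) = 1.
Row 3 already has 4, leaving (3,1) = 2.
2 is placed in row 4, leaving (4,1) = 4.
Filled in: 3 1 2 4 / 1 4 3 2 / 2 3 4 1 / 4 2 1 3.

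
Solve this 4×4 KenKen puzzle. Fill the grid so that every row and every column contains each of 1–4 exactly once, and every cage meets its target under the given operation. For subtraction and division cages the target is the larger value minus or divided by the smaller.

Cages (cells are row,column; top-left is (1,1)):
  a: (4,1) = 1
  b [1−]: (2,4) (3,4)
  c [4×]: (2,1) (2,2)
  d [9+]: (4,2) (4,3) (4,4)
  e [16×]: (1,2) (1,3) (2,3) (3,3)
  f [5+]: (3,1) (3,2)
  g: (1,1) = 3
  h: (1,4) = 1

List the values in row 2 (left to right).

Cage g is given, leaving (1,1) = 3.
Cage e has product 16; hence (1,2) = 2.
Cage h is a single given cell; hence (1,4) = 1.
Cage a is a single given cell; hence (4,1) = 1.
Row 1 now contains 1, so (1,3) = 4.
Column 1 already has 1, so (2,1) = 4.
Cage c's pair has product 4; hence (2,2) = 1.
Row 2 now contains 1, so (2,3) = 2.
Row 2 already has 2, so (2,4) = 3.
Column 1 already has 4, which forces (3,1) = 2.
Column 2 now contains 1, so (3,2) = 3.
Column 3 now contains 2, so (3,3) = 1.
2 is placed in row 3, which forces (3,4) = 4.
Column 2 now contains 3, leaving (4,2) = 4.
Column 3 now contains 2, so (4,3) = 3.
Column 4 already has 4, leaving (4,4) = 2.
The full grid is 3 2 4 1 / 4 1 2 3 / 2 3 1 4 / 1 4 3 2.

4 1 2 3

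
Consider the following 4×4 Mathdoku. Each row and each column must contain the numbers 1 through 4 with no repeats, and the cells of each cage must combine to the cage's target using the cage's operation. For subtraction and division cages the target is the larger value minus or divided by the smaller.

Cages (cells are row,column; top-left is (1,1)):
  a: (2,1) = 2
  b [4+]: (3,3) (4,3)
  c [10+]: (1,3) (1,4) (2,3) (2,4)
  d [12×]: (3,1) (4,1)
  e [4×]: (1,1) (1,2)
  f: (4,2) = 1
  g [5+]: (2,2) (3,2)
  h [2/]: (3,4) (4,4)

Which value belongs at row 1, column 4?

3

Cage a is a single given cell, so (2,1) = 2.
F is a freebie, which forces (4,2) = 1.
Row 4 already has 1, leaving (4,3) = 3.
The two cells of cage e must have product 4, leaving (1,1) = 1.
1 is placed in column 2; hence (1,2) = 4.
4 is placed in row 1, leaving (1,3) = 2.
Row 1 already has 2, which forces (1,4) = 3.
Cage g needs two cells with sum 5, leaving (2,2) = 3.
The two cells of cage d must have product 12, so (3,1) = 3.
The two cells of cage g must have sum 5, leaving (3,2) = 2.
Column 3 now contains 3, which forces (3,3) = 1.
1 is placed in row 3, leaving (3,4) = 4.
Row 4 already has 3, which forces (4,1) = 4.
Column 4 now contains 4, so (4,4) = 2.
1 is placed in column 3, which forces (2,3) = 4.
Column 4 now contains 4, leaving (2,4) = 1.
Filled in: 1 4 2 3 / 2 3 4 1 / 3 2 1 4 / 4 1 3 2.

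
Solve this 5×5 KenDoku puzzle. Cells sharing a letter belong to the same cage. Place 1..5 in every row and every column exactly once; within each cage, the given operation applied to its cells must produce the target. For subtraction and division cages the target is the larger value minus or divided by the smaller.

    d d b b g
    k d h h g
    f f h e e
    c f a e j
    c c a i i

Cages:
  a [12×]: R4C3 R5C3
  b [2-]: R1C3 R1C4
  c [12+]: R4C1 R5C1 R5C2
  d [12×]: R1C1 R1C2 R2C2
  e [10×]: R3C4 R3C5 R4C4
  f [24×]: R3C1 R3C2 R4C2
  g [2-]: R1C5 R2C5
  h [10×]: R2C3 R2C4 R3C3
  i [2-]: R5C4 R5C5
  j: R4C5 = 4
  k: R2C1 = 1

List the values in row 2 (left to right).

Cage k is given, which forces R2C1 = 1.
Cage j is given, so R4C5 = 4.
Cage h needs product 10, leaving R3C3 = 1.
Row 4 already has 4, which forces R4C3 = 3.
Cage a's pair has product 12, leaving R5C3 = 4.
Row 4 now contains 3, which forces R4C1 = 5.
Row 4 now contains 3, which forces R4C2 = 2.
Cage e has product 10, so R4C4 = 1.
Cage c has sum 12, which forces R5C1 = 2.
The 3 cells of cage c must have sum 12, leaving R5C2 = 5.
5 is placed in row 5, leaving R5C4 = 3.
Row 5 already has 3; hence R5C5 = 1.
Cage d needs product 12; hence R1C2 = 1.
Cage b's pair has difference 2, so R1C3 = 2.
3 is placed in column 4; hence R1C4 = 4.
2 is placed in column 3, so R2C3 = 5.
Row 2 already has 5; hence R2C4 = 2.
Row 2 already has 5, so R2C5 = 3.
Column 4 already has 2, so R3C4 = 5.
Row 3 already has 5, which forces R3C5 = 2.
Row 1 now contains 4, which forces R1C1 = 3.
3 is placed in column 5, so R1C5 = 5.
Row 2 already has 3, leaving R2C2 = 4.
3 is placed in column 1, which forces R3C1 = 4.
Column 2 already has 4; hence R3C2 = 3.
The full grid is 3 1 2 4 5 / 1 4 5 2 3 / 4 3 1 5 2 / 5 2 3 1 4 / 2 5 4 3 1.

1 4 5 2 3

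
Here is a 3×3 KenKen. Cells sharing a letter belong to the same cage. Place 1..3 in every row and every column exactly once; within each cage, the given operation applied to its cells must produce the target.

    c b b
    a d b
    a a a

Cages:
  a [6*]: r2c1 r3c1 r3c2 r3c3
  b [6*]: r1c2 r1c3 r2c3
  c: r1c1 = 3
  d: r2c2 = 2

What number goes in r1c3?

C is a freebie; hence r1c1 = 3.
The 4 cells of cage a must have product 6; hence r2c1 = 1.
D is a freebie, so r2c2 = 2.
Row 2 already has 2, so r2c3 = 3.
Column 1 now contains 3, leaving r3c1 = 2.
2 is placed in row 3, so r3c3 = 1.
2 is placed in column 2, which forces r1c2 = 1.
1 is placed in column 3, leaving r1c3 = 2.
1 is placed in row 3, which forces r3c2 = 3.
The full grid is 3 1 2 / 1 2 3 / 2 3 1.

2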